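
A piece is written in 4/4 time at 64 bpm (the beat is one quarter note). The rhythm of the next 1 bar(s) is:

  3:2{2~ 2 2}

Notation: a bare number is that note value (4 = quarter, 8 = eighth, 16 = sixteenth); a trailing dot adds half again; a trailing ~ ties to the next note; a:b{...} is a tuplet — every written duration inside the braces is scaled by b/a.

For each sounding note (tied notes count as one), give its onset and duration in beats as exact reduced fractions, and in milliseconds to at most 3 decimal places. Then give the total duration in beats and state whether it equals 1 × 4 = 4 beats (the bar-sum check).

1) 0.0ms=0b +2500.0ms=8/3b
2) 2500.0ms=8/3b +1250.0ms=4/3b
Σ=4b of 4 (64bpm 4/4) — PASS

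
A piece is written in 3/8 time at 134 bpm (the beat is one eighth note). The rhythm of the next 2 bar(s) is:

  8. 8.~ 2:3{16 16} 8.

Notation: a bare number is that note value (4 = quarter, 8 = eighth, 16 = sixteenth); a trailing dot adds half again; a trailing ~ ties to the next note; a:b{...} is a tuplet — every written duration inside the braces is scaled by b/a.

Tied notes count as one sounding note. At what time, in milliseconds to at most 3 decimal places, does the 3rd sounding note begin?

note 3 onset = 15/4b = 1679.104ms

1. 0.0ms @ 0 + 671.642ms (3/2)
2. 671.642ms @ 3/2 + 1007.463ms (9/4)
3. 1679.104ms @ 15/4 + 335.821ms (3/4)
4. 2014.925ms @ 9/2 + 671.642ms (3/2)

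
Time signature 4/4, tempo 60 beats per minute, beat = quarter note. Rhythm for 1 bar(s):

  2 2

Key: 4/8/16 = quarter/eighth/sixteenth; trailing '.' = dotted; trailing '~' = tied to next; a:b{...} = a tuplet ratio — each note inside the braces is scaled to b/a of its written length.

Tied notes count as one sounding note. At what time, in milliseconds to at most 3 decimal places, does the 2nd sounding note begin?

note 2 onset = 2b = 2000.0ms

1. 0.0ms @ 0 + 2000.0ms (2)
2. 2000.0ms @ 2 + 2000.0ms (2)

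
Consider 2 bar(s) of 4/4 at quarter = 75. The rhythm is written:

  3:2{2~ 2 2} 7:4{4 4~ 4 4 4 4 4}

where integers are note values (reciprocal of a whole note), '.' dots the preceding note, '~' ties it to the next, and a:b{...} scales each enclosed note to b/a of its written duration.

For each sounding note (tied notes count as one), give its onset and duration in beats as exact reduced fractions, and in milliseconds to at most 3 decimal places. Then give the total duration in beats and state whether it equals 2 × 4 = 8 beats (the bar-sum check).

1) 0.0ms=0b +2133.333ms=8/3b
2) 2133.333ms=8/3b +1066.667ms=4/3b
3) 3200.0ms=4b +457.143ms=4/7b
4) 3657.143ms=32/7b +914.286ms=8/7b
5) 4571.429ms=40/7b +457.143ms=4/7b
6) 5028.571ms=44/7b +457.143ms=4/7b
7) 5485.714ms=48/7b +457.143ms=4/7b
8) 5942.857ms=52/7b +457.143ms=4/7b
Σ=8b of 8 (75bpm 4/4) — PASS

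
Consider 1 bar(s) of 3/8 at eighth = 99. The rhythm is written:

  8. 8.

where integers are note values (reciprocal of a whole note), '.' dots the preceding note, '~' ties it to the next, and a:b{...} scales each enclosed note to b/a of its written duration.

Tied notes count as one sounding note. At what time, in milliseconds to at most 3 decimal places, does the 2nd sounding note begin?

note 2 onset = 3/2b = 909.091ms

1. 0.0ms @ 0 + 909.091ms (3/2)
2. 909.091ms @ 3/2 + 909.091ms (3/2)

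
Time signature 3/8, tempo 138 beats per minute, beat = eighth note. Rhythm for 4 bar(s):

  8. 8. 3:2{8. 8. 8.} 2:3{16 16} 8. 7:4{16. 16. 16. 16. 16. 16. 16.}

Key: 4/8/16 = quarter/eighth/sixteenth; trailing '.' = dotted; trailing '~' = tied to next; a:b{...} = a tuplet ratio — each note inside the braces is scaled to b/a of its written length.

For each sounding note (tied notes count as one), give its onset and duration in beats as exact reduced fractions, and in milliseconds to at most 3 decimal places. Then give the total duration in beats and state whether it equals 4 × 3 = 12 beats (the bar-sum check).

1) 0.0ms=0b +652.174ms=3/2b
2) 652.174ms=3/2b +652.174ms=3/2b
3) 1304.348ms=3b +434.783ms=1b
4) 1739.13ms=4b +434.783ms=1b
5) 2173.913ms=5b +434.783ms=1b
6) 2608.696ms=6b +326.087ms=3/4b
7) 2934.783ms=27/4b +326.087ms=3/4b
8) 3260.87ms=15/2b +652.174ms=3/2b
9) 3913.043ms=9b +186.335ms=3/7b
10) 4099.379ms=66/7b +186.335ms=3/7b
11) 4285.714ms=69/7b +186.335ms=3/7b
12) 4472.05ms=72/7b +186.335ms=3/7b
13) 4658.385ms=75/7b +186.335ms=3/7b
14) 4844.72ms=78/7b +186.335ms=3/7b
15) 5031.056ms=81/7b +186.335ms=3/7b
Σ=12b of 12 (138bpm 3/8) — PASS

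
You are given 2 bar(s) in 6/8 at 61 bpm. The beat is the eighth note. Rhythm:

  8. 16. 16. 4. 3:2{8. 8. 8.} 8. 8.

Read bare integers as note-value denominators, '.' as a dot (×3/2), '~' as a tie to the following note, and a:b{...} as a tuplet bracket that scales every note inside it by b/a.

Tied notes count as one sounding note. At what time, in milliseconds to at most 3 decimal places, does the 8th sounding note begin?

note 8 onset = 9b = 8852.459ms

1. 0.0ms @ 0 + 1475.41ms (3/2)
2. 1475.41ms @ 3/2 + 737.705ms (3/4)
3. 2213.115ms @ 9/4 + 737.705ms (3/4)
4. 2950.82ms @ 3 + 2950.82ms (3)
5. 5901.639ms @ 6 + 983.607ms (1)
6. 6885.246ms @ 7 + 983.607ms (1)
7. 7868.852ms @ 8 + 983.607ms (1)
8. 8852.459ms @ 9 + 1475.41ms (3/2)
9. 10327.869ms @ 21/2 + 1475.41ms (3/2)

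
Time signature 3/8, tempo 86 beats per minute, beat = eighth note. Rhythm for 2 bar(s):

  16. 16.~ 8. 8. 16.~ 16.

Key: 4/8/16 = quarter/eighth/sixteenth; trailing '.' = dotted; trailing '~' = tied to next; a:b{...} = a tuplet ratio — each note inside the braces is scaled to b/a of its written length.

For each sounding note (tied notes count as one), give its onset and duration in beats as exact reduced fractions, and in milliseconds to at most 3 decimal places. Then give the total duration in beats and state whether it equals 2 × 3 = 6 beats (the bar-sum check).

1) 0.0ms=0b +523.256ms=3/4b
2) 523.256ms=3/4b +1569.767ms=9/4b
3) 2093.023ms=3b +1046.512ms=3/2b
4) 3139.535ms=9/2b +1046.512ms=3/2b
Σ=6b of 6 (86bpm 3/8) — PASS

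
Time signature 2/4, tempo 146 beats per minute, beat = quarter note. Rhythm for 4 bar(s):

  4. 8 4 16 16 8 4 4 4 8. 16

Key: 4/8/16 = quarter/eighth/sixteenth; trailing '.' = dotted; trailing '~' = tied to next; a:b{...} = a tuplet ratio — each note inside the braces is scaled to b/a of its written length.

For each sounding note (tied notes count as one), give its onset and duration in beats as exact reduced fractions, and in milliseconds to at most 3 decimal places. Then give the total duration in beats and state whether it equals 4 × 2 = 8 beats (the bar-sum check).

1) 0.0ms=0b +616.438ms=3/2b
2) 616.438ms=3/2b +205.479ms=1/2b
3) 821.918ms=2b +410.959ms=1b
4) 1232.877ms=3b +102.74ms=1/4b
5) 1335.616ms=13/4b +102.74ms=1/4b
6) 1438.356ms=7/2b +205.479ms=1/2b
7) 1643.836ms=4b +410.959ms=1b
8) 2054.795ms=5b +410.959ms=1b
9) 2465.753ms=6b +410.959ms=1b
10) 2876.712ms=7b +308.219ms=3/4b
11) 3184.932ms=31/4b +102.74ms=1/4b
Σ=8b of 8 (146bpm 2/4) — PASS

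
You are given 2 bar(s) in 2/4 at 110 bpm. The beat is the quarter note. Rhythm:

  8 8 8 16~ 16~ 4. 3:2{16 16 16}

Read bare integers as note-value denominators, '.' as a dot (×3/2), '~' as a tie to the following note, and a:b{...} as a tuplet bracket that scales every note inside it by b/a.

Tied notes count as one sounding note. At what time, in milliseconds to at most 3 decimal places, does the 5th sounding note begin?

note 5 onset = 7/2b = 1909.091ms

1. 0.0ms @ 0 + 272.727ms (1/2)
2. 272.727ms @ 1/2 + 272.727ms (1/2)
3. 545.455ms @ 1 + 272.727ms (1/2)
4. 818.182ms @ 3/2 + 1090.909ms (2)
5. 1909.091ms @ 7/2 + 90.909ms (1/6)
6. 2000.0ms @ 11/3 + 90.909ms (1/6)
7. 2090.909ms @ 23/6 + 90.909ms (1/6)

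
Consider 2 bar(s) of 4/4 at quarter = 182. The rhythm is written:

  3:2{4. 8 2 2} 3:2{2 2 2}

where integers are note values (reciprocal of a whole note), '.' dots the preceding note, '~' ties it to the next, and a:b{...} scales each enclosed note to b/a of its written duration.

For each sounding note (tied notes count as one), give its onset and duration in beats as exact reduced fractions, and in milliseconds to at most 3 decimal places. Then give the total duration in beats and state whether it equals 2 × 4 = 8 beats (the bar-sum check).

1) 0.0ms=0b +329.67ms=1b
2) 329.67ms=1b +109.89ms=1/3b
3) 439.56ms=4/3b +439.56ms=4/3b
4) 879.121ms=8/3b +439.56ms=4/3b
5) 1318.681ms=4b +439.56ms=4/3b
6) 1758.242ms=16/3b +439.56ms=4/3b
7) 2197.802ms=20/3b +439.56ms=4/3b
Σ=8b of 8 (182bpm 4/4) — PASS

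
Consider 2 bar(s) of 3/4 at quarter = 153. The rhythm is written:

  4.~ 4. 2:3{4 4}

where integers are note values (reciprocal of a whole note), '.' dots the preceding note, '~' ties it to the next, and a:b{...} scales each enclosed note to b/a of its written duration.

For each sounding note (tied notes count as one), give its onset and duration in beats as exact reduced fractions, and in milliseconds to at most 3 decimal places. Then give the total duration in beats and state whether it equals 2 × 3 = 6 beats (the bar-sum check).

1) 0.0ms=0b +1176.471ms=3b
2) 1176.471ms=3b +588.235ms=3/2b
3) 1764.706ms=9/2b +588.235ms=3/2b
Σ=6b of 6 (153bpm 3/4) — PASS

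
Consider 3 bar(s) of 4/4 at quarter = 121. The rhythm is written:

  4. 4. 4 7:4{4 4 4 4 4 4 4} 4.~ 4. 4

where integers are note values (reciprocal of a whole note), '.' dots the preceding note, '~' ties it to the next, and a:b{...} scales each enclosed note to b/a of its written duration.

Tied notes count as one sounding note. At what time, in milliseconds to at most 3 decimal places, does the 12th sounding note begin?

1. 0.0ms @ 0 + 743.802ms (3/2)
2. 743.802ms @ 3/2 + 743.802ms (3/2)
3. 1487.603ms @ 3 + 495.868ms (1)
4. 1983.471ms @ 4 + 283.353ms (4/7)
5. 2266.824ms @ 32/7 + 283.353ms (4/7)
6. 2550.177ms @ 36/7 + 283.353ms (4/7)
7. 2833.53ms @ 40/7 + 283.353ms (4/7)
8. 3116.883ms @ 44/7 + 283.353ms (4/7)
9. 3400.236ms @ 48/7 + 283.353ms (4/7)
10. 3683.589ms @ 52/7 + 283.353ms (4/7)
11. 3966.942ms @ 8 + 1487.603ms (3)
12. 5454.545ms @ 11 + 495.868ms (1)

note 12 onset = 11b = 5454.545ms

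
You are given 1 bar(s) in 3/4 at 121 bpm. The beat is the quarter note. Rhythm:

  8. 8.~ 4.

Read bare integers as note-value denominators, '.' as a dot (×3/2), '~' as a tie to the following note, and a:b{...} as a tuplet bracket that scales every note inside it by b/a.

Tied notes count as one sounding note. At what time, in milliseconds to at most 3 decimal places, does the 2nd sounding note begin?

note 2 onset = 3/4b = 371.901ms

1. 0.0ms @ 0 + 371.901ms (3/4)
2. 371.901ms @ 3/4 + 1115.702ms (9/4)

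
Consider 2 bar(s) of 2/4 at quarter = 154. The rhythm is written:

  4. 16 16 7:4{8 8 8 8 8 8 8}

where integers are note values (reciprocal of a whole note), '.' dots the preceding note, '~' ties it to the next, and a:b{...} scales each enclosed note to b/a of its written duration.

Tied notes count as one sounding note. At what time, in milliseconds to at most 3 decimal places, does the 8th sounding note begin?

1. 0.0ms @ 0 + 584.416ms (3/2)
2. 584.416ms @ 3/2 + 97.403ms (1/4)
3. 681.818ms @ 7/4 + 97.403ms (1/4)
4. 779.221ms @ 2 + 111.317ms (2/7)
5. 890.538ms @ 16/7 + 111.317ms (2/7)
6. 1001.855ms @ 18/7 + 111.317ms (2/7)
7. 1113.173ms @ 20/7 + 111.317ms (2/7)
8. 1224.49ms @ 22/7 + 111.317ms (2/7)
9. 1335.807ms @ 24/7 + 111.317ms (2/7)
10. 1447.124ms @ 26/7 + 111.317ms (2/7)

note 8 onset = 22/7b = 1224.49ms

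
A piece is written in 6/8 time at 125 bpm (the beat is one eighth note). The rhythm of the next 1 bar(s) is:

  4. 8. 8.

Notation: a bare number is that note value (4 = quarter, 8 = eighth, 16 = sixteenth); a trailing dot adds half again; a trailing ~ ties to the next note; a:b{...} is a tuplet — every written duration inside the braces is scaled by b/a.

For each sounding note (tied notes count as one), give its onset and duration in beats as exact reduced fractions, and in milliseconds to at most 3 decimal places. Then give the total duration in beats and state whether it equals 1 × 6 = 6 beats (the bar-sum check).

1) 0.0ms=0b +1440.0ms=3b
2) 1440.0ms=3b +720.0ms=3/2b
3) 2160.0ms=9/2b +720.0ms=3/2b
Σ=6b of 6 (125bpm 6/8) — PASS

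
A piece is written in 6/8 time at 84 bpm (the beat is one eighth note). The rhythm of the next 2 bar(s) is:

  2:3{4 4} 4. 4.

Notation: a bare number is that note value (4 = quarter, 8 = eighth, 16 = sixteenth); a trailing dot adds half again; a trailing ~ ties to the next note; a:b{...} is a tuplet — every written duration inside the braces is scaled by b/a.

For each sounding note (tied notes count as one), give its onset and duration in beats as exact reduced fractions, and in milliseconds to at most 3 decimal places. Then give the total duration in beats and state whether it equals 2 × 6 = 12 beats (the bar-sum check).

1) 0.0ms=0b +2142.857ms=3b
2) 2142.857ms=3b +2142.857ms=3b
3) 4285.714ms=6b +2142.857ms=3b
4) 6428.571ms=9b +2142.857ms=3b
Σ=12b of 12 (84bpm 6/8) — PASS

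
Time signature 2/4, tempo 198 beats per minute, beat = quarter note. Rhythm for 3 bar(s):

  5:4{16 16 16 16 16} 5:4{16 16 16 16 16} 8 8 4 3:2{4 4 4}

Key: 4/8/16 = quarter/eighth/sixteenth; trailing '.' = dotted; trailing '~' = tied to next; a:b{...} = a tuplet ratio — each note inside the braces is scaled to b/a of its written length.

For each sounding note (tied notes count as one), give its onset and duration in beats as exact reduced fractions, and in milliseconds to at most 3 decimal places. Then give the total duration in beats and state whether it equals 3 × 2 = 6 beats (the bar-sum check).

1) 0.0ms=0b +60.606ms=1/5b
2) 60.606ms=1/5b +60.606ms=1/5b
3) 121.212ms=2/5b +60.606ms=1/5b
4) 181.818ms=3/5b +60.606ms=1/5b
5) 242.424ms=4/5b +60.606ms=1/5b
6) 303.03ms=1b +60.606ms=1/5b
7) 363.636ms=6/5b +60.606ms=1/5b
8) 424.242ms=7/5b +60.606ms=1/5b
9) 484.848ms=8/5b +60.606ms=1/5b
10) 545.455ms=9/5b +60.606ms=1/5b
11) 606.061ms=2b +151.515ms=1/2b
12) 757.576ms=5/2b +151.515ms=1/2b
13) 909.091ms=3b +303.03ms=1b
14) 1212.121ms=4b +202.02ms=2/3b
15) 1414.141ms=14/3b +202.02ms=2/3b
16) 1616.162ms=16/3b +202.02ms=2/3b
Σ=6b of 6 (198bpm 2/4) — PASS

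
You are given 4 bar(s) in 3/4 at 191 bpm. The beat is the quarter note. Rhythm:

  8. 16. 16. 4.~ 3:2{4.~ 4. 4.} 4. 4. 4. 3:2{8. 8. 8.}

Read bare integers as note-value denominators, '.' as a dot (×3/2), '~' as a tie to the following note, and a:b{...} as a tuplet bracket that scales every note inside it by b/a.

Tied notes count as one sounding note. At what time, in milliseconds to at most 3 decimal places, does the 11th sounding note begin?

1. 0.0ms @ 0 + 235.602ms (3/4)
2. 235.602ms @ 3/4 + 117.801ms (3/8)
3. 353.403ms @ 9/8 + 117.801ms (3/8)
4. 471.204ms @ 3/2 + 1099.476ms (7/2)
5. 1570.681ms @ 5 + 314.136ms (1)
6. 1884.817ms @ 6 + 471.204ms (3/2)
7. 2356.021ms @ 15/2 + 471.204ms (3/2)
8. 2827.225ms @ 9 + 471.204ms (3/2)
9. 3298.429ms @ 21/2 + 157.068ms (1/2)
10. 3455.497ms @ 11 + 157.068ms (1/2)
11. 3612.565ms @ 23/2 + 157.068ms (1/2)

note 11 onset = 23/2b = 3612.565ms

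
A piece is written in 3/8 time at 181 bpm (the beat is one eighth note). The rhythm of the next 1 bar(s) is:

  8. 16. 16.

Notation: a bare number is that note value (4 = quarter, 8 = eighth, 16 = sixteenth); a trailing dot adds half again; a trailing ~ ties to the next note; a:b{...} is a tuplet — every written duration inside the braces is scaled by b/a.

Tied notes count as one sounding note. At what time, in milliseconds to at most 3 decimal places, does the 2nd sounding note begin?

1. 0.0ms @ 0 + 497.238ms (3/2)
2. 497.238ms @ 3/2 + 248.619ms (3/4)
3. 745.856ms @ 9/4 + 248.619ms (3/4)

note 2 onset = 3/2b = 497.238ms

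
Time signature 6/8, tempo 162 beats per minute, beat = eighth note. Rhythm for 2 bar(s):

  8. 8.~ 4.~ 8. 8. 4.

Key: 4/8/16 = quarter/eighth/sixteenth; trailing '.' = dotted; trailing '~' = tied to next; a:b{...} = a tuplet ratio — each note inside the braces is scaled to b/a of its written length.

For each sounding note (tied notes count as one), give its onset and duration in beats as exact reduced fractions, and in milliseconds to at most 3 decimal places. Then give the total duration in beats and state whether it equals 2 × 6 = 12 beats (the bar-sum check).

1) 0.0ms=0b +555.556ms=3/2b
2) 555.556ms=3/2b +2222.222ms=6b
3) 2777.778ms=15/2b +555.556ms=3/2b
4) 3333.333ms=9b +1111.111ms=3b
Σ=12b of 12 (162bpm 6/8) — PASS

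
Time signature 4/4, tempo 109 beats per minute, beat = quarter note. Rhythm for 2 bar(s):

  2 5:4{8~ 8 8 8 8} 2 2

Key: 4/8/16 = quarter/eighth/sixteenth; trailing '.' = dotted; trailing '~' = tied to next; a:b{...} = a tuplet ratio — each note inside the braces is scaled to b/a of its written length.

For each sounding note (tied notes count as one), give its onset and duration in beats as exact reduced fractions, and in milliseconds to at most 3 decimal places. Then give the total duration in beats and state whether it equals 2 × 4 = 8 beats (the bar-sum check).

1) 0.0ms=0b +1100.917ms=2b
2) 1100.917ms=2b +440.367ms=4/5b
3) 1541.284ms=14/5b +220.183ms=2/5b
4) 1761.468ms=16/5b +220.183ms=2/5b
5) 1981.651ms=18/5b +220.183ms=2/5b
6) 2201.835ms=4b +1100.917ms=2b
7) 3302.752ms=6b +1100.917ms=2b
Σ=8b of 8 (109bpm 4/4) — PASS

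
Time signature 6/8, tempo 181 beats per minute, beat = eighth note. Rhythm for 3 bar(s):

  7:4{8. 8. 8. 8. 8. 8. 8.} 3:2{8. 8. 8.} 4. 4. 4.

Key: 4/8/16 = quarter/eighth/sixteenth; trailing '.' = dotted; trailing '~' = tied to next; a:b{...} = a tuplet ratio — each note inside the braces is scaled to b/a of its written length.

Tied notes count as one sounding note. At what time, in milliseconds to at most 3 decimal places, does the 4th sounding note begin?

1. 0.0ms @ 0 + 284.136ms (6/7)
2. 284.136ms @ 6/7 + 284.136ms (6/7)
3. 568.272ms @ 12/7 + 284.136ms (6/7)
4. 852.407ms @ 18/7 + 284.136ms (6/7)
5. 1136.543ms @ 24/7 + 284.136ms (6/7)
6. 1420.679ms @ 30/7 + 284.136ms (6/7)
7. 1704.815ms @ 36/7 + 284.136ms (6/7)
8. 1988.95ms @ 6 + 331.492ms (1)
9. 2320.442ms @ 7 + 331.492ms (1)
10. 2651.934ms @ 8 + 331.492ms (1)
11. 2983.425ms @ 9 + 994.475ms (3)
12. 3977.901ms @ 12 + 994.475ms (3)
13. 4972.376ms @ 15 + 994.475ms (3)

note 4 onset = 18/7b = 852.407ms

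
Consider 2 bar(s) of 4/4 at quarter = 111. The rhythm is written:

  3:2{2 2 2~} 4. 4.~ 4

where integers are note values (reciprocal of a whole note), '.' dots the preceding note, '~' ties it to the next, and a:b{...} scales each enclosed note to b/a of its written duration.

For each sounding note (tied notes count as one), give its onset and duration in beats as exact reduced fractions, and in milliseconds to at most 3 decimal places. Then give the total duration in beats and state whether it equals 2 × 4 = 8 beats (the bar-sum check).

1) 0.0ms=0b +720.721ms=4/3b
2) 720.721ms=4/3b +720.721ms=4/3b
3) 1441.441ms=8/3b +1531.532ms=17/6b
4) 2972.973ms=11/2b +1351.351ms=5/2b
Σ=8b of 8 (111bpm 4/4) — PASS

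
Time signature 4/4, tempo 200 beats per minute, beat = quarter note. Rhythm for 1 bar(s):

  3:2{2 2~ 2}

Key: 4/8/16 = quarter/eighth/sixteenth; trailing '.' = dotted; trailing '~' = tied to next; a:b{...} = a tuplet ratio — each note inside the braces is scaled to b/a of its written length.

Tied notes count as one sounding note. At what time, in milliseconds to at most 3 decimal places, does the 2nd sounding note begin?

note 2 onset = 4/3b = 400.0ms

1. 0.0ms @ 0 + 400.0ms (4/3)
2. 400.0ms @ 4/3 + 800.0ms (8/3)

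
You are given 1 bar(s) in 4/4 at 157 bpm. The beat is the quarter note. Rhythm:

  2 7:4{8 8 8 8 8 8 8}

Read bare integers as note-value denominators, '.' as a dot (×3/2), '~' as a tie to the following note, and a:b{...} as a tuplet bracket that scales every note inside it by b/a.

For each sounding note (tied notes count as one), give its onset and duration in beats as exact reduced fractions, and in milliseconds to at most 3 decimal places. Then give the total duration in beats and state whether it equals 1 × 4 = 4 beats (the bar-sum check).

1) 0.0ms=0b +764.331ms=2b
2) 764.331ms=2b +109.19ms=2/7b
3) 873.521ms=16/7b +109.19ms=2/7b
4) 982.712ms=18/7b +109.19ms=2/7b
5) 1091.902ms=20/7b +109.19ms=2/7b
6) 1201.092ms=22/7b +109.19ms=2/7b
7) 1310.282ms=24/7b +109.19ms=2/7b
8) 1419.472ms=26/7b +109.19ms=2/7b
Σ=4b of 4 (157bpm 4/4) — PASS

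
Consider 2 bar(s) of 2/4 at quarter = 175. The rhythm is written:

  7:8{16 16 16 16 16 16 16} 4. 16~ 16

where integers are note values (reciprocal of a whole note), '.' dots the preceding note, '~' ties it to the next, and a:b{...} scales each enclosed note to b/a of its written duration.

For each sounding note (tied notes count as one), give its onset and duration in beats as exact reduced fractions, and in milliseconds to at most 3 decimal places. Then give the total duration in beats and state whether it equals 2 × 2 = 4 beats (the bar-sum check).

1) 0.0ms=0b +97.959ms=2/7b
2) 97.959ms=2/7b +97.959ms=2/7b
3) 195.918ms=4/7b +97.959ms=2/7b
4) 293.878ms=6/7b +97.959ms=2/7b
5) 391.837ms=8/7b +97.959ms=2/7b
6) 489.796ms=10/7b +97.959ms=2/7b
7) 587.755ms=12/7b +97.959ms=2/7b
8) 685.714ms=2b +514.286ms=3/2b
9) 1200.0ms=7/2b +171.429ms=1/2b
Σ=4b of 4 (175bpm 2/4) — PASS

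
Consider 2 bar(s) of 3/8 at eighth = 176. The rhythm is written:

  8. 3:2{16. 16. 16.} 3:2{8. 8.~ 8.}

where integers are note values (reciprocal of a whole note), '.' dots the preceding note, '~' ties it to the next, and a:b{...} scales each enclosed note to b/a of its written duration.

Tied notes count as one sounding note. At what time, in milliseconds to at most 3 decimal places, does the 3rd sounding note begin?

1. 0.0ms @ 0 + 511.364ms (3/2)
2. 511.364ms @ 3/2 + 170.455ms (1/2)
3. 681.818ms @ 2 + 170.455ms (1/2)
4. 852.273ms @ 5/2 + 170.455ms (1/2)
5. 1022.727ms @ 3 + 340.909ms (1)
6. 1363.636ms @ 4 + 681.818ms (2)

note 3 onset = 2b = 681.818ms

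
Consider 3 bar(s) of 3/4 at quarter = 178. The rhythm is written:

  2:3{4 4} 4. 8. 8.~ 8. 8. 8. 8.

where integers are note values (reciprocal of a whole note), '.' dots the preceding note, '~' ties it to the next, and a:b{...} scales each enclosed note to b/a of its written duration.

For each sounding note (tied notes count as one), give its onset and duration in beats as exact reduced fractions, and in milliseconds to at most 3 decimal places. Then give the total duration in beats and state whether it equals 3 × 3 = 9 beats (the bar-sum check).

1) 0.0ms=0b +505.618ms=3/2b
2) 505.618ms=3/2b +505.618ms=3/2b
3) 1011.236ms=3b +505.618ms=3/2b
4) 1516.854ms=9/2b +252.809ms=3/4b
5) 1769.663ms=21/4b +505.618ms=3/2b
6) 2275.281ms=27/4b +252.809ms=3/4b
7) 2528.09ms=15/2b +252.809ms=3/4b
8) 2780.899ms=33/4b +252.809ms=3/4b
Σ=9b of 9 (178bpm 3/4) — PASS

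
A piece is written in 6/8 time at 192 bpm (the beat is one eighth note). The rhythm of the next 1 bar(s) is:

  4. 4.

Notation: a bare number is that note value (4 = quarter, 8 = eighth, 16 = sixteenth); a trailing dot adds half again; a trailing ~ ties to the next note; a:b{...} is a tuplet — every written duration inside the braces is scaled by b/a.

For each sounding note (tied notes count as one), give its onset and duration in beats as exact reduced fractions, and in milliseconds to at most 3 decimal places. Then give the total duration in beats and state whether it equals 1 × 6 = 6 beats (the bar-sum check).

1) 0.0ms=0b +937.5ms=3b
2) 937.5ms=3b +937.5ms=3b
Σ=6b of 6 (192bpm 6/8) — PASS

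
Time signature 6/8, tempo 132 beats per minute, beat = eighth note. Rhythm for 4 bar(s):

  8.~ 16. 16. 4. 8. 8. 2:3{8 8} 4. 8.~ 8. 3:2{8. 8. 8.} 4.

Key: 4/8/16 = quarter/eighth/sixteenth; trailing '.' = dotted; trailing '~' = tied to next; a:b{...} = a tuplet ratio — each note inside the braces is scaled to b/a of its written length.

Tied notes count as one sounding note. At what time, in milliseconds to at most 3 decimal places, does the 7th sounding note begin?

note 7 onset = 21/2b = 4772.727ms

1. 0.0ms @ 0 + 1022.727ms (9/4)
2. 1022.727ms @ 9/4 + 340.909ms (3/4)
3. 1363.636ms @ 3 + 1363.636ms (3)
4. 2727.273ms @ 6 + 681.818ms (3/2)
5. 3409.091ms @ 15/2 + 681.818ms (3/2)
6. 4090.909ms @ 9 + 681.818ms (3/2)
7. 4772.727ms @ 21/2 + 681.818ms (3/2)
8. 5454.545ms @ 12 + 1363.636ms (3)
9. 6818.182ms @ 15 + 1363.636ms (3)
10. 8181.818ms @ 18 + 454.545ms (1)
11. 8636.364ms @ 19 + 454.545ms (1)
12. 9090.909ms @ 20 + 454.545ms (1)
13. 9545.455ms @ 21 + 1363.636ms (3)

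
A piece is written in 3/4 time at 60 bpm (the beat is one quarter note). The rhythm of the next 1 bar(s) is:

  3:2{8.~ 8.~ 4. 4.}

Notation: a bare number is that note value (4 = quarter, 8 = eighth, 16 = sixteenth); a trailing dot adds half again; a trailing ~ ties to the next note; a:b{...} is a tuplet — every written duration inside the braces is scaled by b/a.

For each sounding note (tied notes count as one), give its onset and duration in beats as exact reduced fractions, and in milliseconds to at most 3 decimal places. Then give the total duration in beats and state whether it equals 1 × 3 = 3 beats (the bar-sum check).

1) 0.0ms=0b +2000.0ms=2b
2) 2000.0ms=2b +1000.0ms=1b
Σ=3b of 3 (60bpm 3/4) — PASS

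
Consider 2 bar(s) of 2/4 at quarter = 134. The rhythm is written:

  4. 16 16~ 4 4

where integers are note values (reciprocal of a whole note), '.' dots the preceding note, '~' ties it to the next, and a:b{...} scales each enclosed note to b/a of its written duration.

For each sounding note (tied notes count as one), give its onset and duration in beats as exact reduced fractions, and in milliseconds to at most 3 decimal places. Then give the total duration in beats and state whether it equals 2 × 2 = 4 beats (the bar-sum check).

1) 0.0ms=0b +671.642ms=3/2b
2) 671.642ms=3/2b +111.94ms=1/4b
3) 783.582ms=7/4b +559.701ms=5/4b
4) 1343.284ms=3b +447.761ms=1b
Σ=4b of 4 (134bpm 2/4) — PASS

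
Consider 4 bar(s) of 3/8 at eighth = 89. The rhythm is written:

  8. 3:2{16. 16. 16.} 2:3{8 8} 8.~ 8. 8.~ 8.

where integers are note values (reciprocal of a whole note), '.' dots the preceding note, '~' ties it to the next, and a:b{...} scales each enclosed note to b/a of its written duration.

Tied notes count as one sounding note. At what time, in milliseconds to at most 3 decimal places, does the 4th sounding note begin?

1. 0.0ms @ 0 + 1011.236ms (3/2)
2. 1011.236ms @ 3/2 + 337.079ms (1/2)
3. 1348.315ms @ 2 + 337.079ms (1/2)
4. 1685.393ms @ 5/2 + 337.079ms (1/2)
5. 2022.472ms @ 3 + 1011.236ms (3/2)
6. 3033.708ms @ 9/2 + 1011.236ms (3/2)
7. 4044.944ms @ 6 + 2022.472ms (3)
8. 6067.416ms @ 9 + 2022.472ms (3)

note 4 onset = 5/2b = 1685.393ms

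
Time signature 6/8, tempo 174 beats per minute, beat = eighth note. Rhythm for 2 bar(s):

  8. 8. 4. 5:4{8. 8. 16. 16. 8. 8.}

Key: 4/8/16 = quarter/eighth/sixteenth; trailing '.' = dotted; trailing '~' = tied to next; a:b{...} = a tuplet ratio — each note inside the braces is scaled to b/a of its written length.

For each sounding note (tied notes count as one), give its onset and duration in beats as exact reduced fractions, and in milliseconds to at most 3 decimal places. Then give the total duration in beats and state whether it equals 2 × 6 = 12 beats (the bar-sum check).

1) 0.0ms=0b +517.241ms=3/2b
2) 517.241ms=3/2b +517.241ms=3/2b
3) 1034.483ms=3b +1034.483ms=3b
4) 2068.966ms=6b +413.793ms=6/5b
5) 2482.759ms=36/5b +413.793ms=6/5b
6) 2896.552ms=42/5b +206.897ms=3/5b
7) 3103.448ms=9b +206.897ms=3/5b
8) 3310.345ms=48/5b +413.793ms=6/5b
9) 3724.138ms=54/5b +413.793ms=6/5b
Σ=12b of 12 (174bpm 6/8) — PASS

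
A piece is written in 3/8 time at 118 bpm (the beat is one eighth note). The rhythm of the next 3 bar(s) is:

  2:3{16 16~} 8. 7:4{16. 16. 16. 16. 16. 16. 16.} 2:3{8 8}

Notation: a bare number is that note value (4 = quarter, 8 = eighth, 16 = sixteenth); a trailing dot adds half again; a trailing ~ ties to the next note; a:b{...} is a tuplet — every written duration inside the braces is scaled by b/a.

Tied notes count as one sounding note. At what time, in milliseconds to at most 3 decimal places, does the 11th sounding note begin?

note 11 onset = 15/2b = 3813.559ms

1. 0.0ms @ 0 + 381.356ms (3/4)
2. 381.356ms @ 3/4 + 1144.068ms (9/4)
3. 1525.424ms @ 3 + 217.918ms (3/7)
4. 1743.341ms @ 24/7 + 217.918ms (3/7)
5. 1961.259ms @ 27/7 + 217.918ms (3/7)
6. 2179.177ms @ 30/7 + 217.918ms (3/7)
7. 2397.094ms @ 33/7 + 217.918ms (3/7)
8. 2615.012ms @ 36/7 + 217.918ms (3/7)
9. 2832.93ms @ 39/7 + 217.918ms (3/7)
10. 3050.847ms @ 6 + 762.712ms (3/2)
11. 3813.559ms @ 15/2 + 762.712ms (3/2)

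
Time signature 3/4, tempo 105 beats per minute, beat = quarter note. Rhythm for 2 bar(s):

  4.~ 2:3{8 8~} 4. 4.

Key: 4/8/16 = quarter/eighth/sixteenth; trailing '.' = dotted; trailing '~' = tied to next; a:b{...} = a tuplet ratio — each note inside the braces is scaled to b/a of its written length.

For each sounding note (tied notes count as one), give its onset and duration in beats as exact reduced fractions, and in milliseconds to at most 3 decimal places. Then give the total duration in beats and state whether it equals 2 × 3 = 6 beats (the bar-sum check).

1) 0.0ms=0b +1285.714ms=9/4b
2) 1285.714ms=9/4b +1285.714ms=9/4b
3) 2571.429ms=9/2b +857.143ms=3/2b
Σ=6b of 6 (105bpm 3/4) — PASS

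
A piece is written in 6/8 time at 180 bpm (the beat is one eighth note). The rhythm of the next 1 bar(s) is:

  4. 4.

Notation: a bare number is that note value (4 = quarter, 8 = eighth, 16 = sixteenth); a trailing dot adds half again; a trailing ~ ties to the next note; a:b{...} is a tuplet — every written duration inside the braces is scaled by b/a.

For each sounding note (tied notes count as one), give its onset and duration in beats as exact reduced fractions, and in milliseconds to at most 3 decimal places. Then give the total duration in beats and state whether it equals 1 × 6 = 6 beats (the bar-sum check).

1) 0.0ms=0b +1000.0ms=3b
2) 1000.0ms=3b +1000.0ms=3b
Σ=6b of 6 (180bpm 6/8) — PASS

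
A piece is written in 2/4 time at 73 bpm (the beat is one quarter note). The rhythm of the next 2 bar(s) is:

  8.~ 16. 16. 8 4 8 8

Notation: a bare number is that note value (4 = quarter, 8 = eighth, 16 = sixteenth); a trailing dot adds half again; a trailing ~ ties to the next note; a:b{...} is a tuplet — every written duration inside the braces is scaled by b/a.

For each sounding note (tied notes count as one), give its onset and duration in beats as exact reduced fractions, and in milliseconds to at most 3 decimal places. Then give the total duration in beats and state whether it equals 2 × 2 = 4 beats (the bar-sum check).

1) 0.0ms=0b +924.658ms=9/8b
2) 924.658ms=9/8b +308.219ms=3/8b
3) 1232.877ms=3/2b +410.959ms=1/2b
4) 1643.836ms=2b +821.918ms=1b
5) 2465.753ms=3b +410.959ms=1/2b
6) 2876.712ms=7/2b +410.959ms=1/2b
Σ=4b of 4 (73bpm 2/4) — PASS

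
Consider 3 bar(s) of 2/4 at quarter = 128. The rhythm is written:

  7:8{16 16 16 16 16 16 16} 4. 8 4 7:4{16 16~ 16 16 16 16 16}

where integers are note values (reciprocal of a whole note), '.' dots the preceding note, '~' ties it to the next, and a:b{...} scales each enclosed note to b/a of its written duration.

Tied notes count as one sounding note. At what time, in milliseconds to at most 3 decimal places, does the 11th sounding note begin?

1. 0.0ms @ 0 + 133.929ms (2/7)
2. 133.929ms @ 2/7 + 133.929ms (2/7)
3. 267.857ms @ 4/7 + 133.929ms (2/7)
4. 401.786ms @ 6/7 + 133.929ms (2/7)
5. 535.714ms @ 8/7 + 133.929ms (2/7)
6. 669.643ms @ 10/7 + 133.929ms (2/7)
7. 803.571ms @ 12/7 + 133.929ms (2/7)
8. 937.5ms @ 2 + 703.125ms (3/2)
9. 1640.625ms @ 7/2 + 234.375ms (1/2)
10. 1875.0ms @ 4 + 468.75ms (1)
11. 2343.75ms @ 5 + 66.964ms (1/7)
12. 2410.714ms @ 36/7 + 133.929ms (2/7)
13. 2544.643ms @ 38/7 + 66.964ms (1/7)
14. 2611.607ms @ 39/7 + 66.964ms (1/7)
15. 2678.571ms @ 40/7 + 66.964ms (1/7)
16. 2745.536ms @ 41/7 + 66.964ms (1/7)

note 11 onset = 5b = 2343.75ms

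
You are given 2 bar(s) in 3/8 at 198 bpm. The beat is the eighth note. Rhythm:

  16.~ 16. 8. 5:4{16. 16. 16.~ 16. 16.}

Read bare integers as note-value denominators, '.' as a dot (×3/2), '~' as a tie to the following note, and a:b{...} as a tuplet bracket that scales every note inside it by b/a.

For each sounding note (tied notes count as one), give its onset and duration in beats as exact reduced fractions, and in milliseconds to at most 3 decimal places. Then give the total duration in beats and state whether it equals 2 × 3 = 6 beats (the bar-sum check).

1) 0.0ms=0b +454.545ms=3/2b
2) 454.545ms=3/2b +454.545ms=3/2b
3) 909.091ms=3b +181.818ms=3/5b
4) 1090.909ms=18/5b +181.818ms=3/5b
5) 1272.727ms=21/5b +363.636ms=6/5b
6) 1636.364ms=27/5b +181.818ms=3/5b
Σ=6b of 6 (198bpm 3/8) — PASS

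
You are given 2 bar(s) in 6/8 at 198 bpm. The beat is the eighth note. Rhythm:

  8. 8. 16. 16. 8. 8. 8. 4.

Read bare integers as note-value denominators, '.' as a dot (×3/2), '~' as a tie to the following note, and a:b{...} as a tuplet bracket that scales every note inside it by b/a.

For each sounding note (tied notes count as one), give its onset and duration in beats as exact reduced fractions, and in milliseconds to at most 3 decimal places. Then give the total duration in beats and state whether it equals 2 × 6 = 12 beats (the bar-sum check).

1) 0.0ms=0b +454.545ms=3/2b
2) 454.545ms=3/2b +454.545ms=3/2b
3) 909.091ms=3b +227.273ms=3/4b
4) 1136.364ms=15/4b +227.273ms=3/4b
5) 1363.636ms=9/2b +454.545ms=3/2b
6) 1818.182ms=6b +454.545ms=3/2b
7) 2272.727ms=15/2b +454.545ms=3/2b
8) 2727.273ms=9b +909.091ms=3b
Σ=12b of 12 (198bpm 6/8) — PASS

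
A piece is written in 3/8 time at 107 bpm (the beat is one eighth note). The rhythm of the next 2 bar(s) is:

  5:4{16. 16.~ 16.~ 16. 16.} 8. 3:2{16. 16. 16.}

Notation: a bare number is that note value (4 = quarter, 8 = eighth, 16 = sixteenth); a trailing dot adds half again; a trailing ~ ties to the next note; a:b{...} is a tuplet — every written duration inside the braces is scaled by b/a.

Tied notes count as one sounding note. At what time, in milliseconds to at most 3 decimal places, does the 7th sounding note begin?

1. 0.0ms @ 0 + 336.449ms (3/5)
2. 336.449ms @ 3/5 + 1009.346ms (9/5)
3. 1345.794ms @ 12/5 + 336.449ms (3/5)
4. 1682.243ms @ 3 + 841.121ms (3/2)
5. 2523.364ms @ 9/2 + 280.374ms (1/2)
6. 2803.738ms @ 5 + 280.374ms (1/2)
7. 3084.112ms @ 11/2 + 280.374ms (1/2)

note 7 onset = 11/2b = 3084.112ms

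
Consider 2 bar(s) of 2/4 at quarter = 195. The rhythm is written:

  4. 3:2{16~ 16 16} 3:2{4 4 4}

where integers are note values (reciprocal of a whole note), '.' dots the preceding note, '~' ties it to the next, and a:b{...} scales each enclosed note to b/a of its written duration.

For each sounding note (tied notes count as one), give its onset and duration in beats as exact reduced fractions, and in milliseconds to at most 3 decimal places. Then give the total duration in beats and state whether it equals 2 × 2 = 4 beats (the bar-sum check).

1) 0.0ms=0b +461.538ms=3/2b
2) 461.538ms=3/2b +102.564ms=1/3b
3) 564.103ms=11/6b +51.282ms=1/6b
4) 615.385ms=2b +205.128ms=2/3b
5) 820.513ms=8/3b +205.128ms=2/3b
6) 1025.641ms=10/3b +205.128ms=2/3b
Σ=4b of 4 (195bpm 2/4) — PASS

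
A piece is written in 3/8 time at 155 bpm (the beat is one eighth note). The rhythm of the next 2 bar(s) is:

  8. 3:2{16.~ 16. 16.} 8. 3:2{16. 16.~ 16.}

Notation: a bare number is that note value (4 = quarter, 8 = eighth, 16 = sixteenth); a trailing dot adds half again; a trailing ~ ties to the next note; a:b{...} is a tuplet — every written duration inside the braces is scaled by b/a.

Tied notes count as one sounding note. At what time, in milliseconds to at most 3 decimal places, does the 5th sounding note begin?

note 5 onset = 9/2b = 1741.935ms

1. 0.0ms @ 0 + 580.645ms (3/2)
2. 580.645ms @ 3/2 + 387.097ms (1)
3. 967.742ms @ 5/2 + 193.548ms (1/2)
4. 1161.29ms @ 3 + 580.645ms (3/2)
5. 1741.935ms @ 9/2 + 193.548ms (1/2)
6. 1935.484ms @ 5 + 387.097ms (1)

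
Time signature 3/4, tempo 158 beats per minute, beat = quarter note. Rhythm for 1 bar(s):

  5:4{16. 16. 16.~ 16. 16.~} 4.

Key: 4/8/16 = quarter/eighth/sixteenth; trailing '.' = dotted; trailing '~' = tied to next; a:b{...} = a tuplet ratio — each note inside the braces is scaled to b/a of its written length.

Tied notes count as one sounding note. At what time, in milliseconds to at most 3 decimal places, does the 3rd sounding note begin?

1. 0.0ms @ 0 + 113.924ms (3/10)
2. 113.924ms @ 3/10 + 113.924ms (3/10)
3. 227.848ms @ 3/5 + 227.848ms (3/5)
4. 455.696ms @ 6/5 + 683.544ms (9/5)

note 3 onset = 3/5b = 227.848ms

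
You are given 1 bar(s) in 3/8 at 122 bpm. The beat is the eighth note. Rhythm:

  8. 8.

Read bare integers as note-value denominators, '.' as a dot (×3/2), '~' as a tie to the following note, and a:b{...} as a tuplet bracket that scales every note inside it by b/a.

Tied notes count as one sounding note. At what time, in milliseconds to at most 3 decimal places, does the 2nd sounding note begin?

1. 0.0ms @ 0 + 737.705ms (3/2)
2. 737.705ms @ 3/2 + 737.705ms (3/2)

note 2 onset = 3/2b = 737.705ms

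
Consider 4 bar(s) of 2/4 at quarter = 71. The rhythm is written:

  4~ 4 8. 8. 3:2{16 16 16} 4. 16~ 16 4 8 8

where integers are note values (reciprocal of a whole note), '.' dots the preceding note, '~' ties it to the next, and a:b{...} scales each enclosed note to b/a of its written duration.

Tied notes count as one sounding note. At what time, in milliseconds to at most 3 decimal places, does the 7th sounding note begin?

note 7 onset = 4b = 3380.282ms

1. 0.0ms @ 0 + 1690.141ms (2)
2. 1690.141ms @ 2 + 633.803ms (3/4)
3. 2323.944ms @ 11/4 + 633.803ms (3/4)
4. 2957.746ms @ 7/2 + 140.845ms (1/6)
5. 3098.592ms @ 11/3 + 140.845ms (1/6)
6. 3239.437ms @ 23/6 + 140.845ms (1/6)
7. 3380.282ms @ 4 + 1267.606ms (3/2)
8. 4647.887ms @ 11/2 + 422.535ms (1/2)
9. 5070.423ms @ 6 + 845.07ms (1)
10. 5915.493ms @ 7 + 422.535ms (1/2)
11. 6338.028ms @ 15/2 + 422.535ms (1/2)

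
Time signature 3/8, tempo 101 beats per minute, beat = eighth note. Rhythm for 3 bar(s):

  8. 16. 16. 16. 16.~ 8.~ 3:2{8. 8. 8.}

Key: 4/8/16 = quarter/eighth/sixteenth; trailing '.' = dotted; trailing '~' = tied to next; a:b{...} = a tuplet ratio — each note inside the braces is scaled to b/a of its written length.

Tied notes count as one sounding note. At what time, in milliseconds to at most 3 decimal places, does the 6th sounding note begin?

1. 0.0ms @ 0 + 891.089ms (3/2)
2. 891.089ms @ 3/2 + 445.545ms (3/4)
3. 1336.634ms @ 9/4 + 445.545ms (3/4)
4. 1782.178ms @ 3 + 445.545ms (3/4)
5. 2227.723ms @ 15/4 + 1930.693ms (13/4)
6. 4158.416ms @ 7 + 594.059ms (1)
7. 4752.475ms @ 8 + 594.059ms (1)

note 6 onset = 7b = 4158.416ms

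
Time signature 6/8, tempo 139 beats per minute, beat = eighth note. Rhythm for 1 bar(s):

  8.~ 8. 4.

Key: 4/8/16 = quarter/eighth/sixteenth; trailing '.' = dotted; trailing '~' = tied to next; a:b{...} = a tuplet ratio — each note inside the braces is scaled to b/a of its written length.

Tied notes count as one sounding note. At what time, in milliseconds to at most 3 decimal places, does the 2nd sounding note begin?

note 2 onset = 3b = 1294.964ms

1. 0.0ms @ 0 + 1294.964ms (3)
2. 1294.964ms @ 3 + 1294.964ms (3)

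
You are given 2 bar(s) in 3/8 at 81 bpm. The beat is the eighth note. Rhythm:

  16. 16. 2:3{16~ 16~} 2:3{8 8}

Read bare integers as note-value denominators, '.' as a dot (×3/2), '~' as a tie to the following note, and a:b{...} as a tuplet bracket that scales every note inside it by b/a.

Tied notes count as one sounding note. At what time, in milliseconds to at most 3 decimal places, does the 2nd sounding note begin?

note 2 onset = 3/4b = 555.556ms

1. 0.0ms @ 0 + 555.556ms (3/4)
2. 555.556ms @ 3/4 + 555.556ms (3/4)
3. 1111.111ms @ 3/2 + 2222.222ms (3)
4. 3333.333ms @ 9/2 + 1111.111ms (3/2)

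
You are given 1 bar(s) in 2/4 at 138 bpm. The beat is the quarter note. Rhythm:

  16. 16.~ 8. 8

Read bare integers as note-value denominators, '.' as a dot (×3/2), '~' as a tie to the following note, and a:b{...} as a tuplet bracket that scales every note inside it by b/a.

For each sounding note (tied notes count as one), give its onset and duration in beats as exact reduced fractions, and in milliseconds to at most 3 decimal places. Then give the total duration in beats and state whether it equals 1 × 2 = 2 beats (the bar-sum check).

1) 0.0ms=0b +163.043ms=3/8b
2) 163.043ms=3/8b +489.13ms=9/8b
3) 652.174ms=3/2b +217.391ms=1/2b
Σ=2b of 2 (138bpm 2/4) — PASS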